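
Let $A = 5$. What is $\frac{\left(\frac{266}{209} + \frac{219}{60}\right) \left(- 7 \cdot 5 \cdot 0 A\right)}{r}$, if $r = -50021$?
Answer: $0$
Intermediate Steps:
$\frac{\left(\frac{266}{209} + \frac{219}{60}\right) \left(- 7 \cdot 5 \cdot 0 A\right)}{r} = \frac{\left(\frac{266}{209} + \frac{219}{60}\right) \left(- 7 \cdot 5 \cdot 0 \cdot 5\right)}{-50021} = \left(266 \cdot \frac{1}{209} + 219 \cdot \frac{1}{60}\right) \left(- 7 \cdot 0 \cdot 5\right) \left(- \frac{1}{50021}\right) = \left(\frac{14}{11} + \frac{73}{20}\right) \left(\left(-7\right) 0\right) \left(- \frac{1}{50021}\right) = \frac{1083}{220} \cdot 0 \left(- \frac{1}{50021}\right) = 0 \left(- \frac{1}{50021}\right) = 0$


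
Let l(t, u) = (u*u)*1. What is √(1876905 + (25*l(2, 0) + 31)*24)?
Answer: √1877649 ≈ 1370.3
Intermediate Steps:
l(t, u) = u² (l(t, u) = u²*1 = u²)
√(1876905 + (25*l(2, 0) + 31)*24) = √(1876905 + (25*0² + 31)*24) = √(1876905 + (25*0 + 31)*24) = √(1876905 + (0 + 31)*24) = √(1876905 + 31*24) = √(1876905 + 744) = √1877649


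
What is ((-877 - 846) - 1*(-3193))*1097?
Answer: 1612590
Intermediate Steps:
((-877 - 846) - 1*(-3193))*1097 = (-1723 + 3193)*1097 = 1470*1097 = 1612590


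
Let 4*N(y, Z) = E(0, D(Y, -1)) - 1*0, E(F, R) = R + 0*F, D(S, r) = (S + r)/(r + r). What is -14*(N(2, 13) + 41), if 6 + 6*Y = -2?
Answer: -6937/12 ≈ -578.08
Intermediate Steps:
Y = -4/3 (Y = -1 + (1/6)*(-2) = -1 - 1/3 = -4/3 ≈ -1.3333)
D(S, r) = (S + r)/(2*r) (D(S, r) = (S + r)/((2*r)) = (S + r)*(1/(2*r)) = (S + r)/(2*r))
E(F, R) = R (E(F, R) = R + 0 = R)
N(y, Z) = 7/24 (N(y, Z) = ((1/2)*(-4/3 - 1)/(-1) - 1*0)/4 = ((1/2)*(-1)*(-7/3) + 0)/4 = (7/6 + 0)/4 = (1/4)*(7/6) = 7/24)
-14*(N(2, 13) + 41) = -14*(7/24 + 41) = -14*991/24 = -6937/12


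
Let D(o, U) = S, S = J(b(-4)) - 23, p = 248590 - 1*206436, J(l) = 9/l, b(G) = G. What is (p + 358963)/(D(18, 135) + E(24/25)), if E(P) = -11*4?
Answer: -1604468/277 ≈ -5792.3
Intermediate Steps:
E(P) = -44
p = 42154 (p = 248590 - 206436 = 42154)
S = -101/4 (S = 9/(-4) - 23 = 9*(-¼) - 23 = -9/4 - 23 = -101/4 ≈ -25.250)
D(o, U) = -101/4
(p + 358963)/(D(18, 135) + E(24/25)) = (42154 + 358963)/(-101/4 - 44) = 401117/(-277/4) = 401117*(-4/277) = -1604468/277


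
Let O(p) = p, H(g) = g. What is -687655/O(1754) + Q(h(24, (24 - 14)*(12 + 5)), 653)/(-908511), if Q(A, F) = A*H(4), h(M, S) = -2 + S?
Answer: -208247770131/531176098 ≈ -392.05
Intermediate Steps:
Q(A, F) = 4*A (Q(A, F) = A*4 = 4*A)
-687655/O(1754) + Q(h(24, (24 - 14)*(12 + 5)), 653)/(-908511) = -687655/1754 + (4*(-2 + (24 - 14)*(12 + 5)))/(-908511) = -687655*1/1754 + (4*(-2 + 10*17))*(-1/908511) = -687655/1754 + (4*(-2 + 170))*(-1/908511) = -687655/1754 + (4*168)*(-1/908511) = -687655/1754 + 672*(-1/908511) = -687655/1754 - 224/302837 = -208247770131/531176098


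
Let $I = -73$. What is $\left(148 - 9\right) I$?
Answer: $-10147$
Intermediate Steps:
$\left(148 - 9\right) I = \left(148 - 9\right) \left(-73\right) = 139 \left(-73\right) = -10147$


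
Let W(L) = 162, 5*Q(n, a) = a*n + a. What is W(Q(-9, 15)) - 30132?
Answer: -29970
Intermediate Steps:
Q(n, a) = a/5 + a*n/5 (Q(n, a) = (a*n + a)/5 = (a + a*n)/5 = a/5 + a*n/5)
W(Q(-9, 15)) - 30132 = 162 - 30132 = -29970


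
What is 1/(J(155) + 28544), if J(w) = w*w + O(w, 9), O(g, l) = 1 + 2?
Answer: 1/52572 ≈ 1.9022e-5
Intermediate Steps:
O(g, l) = 3
J(w) = 3 + w**2 (J(w) = w*w + 3 = w**2 + 3 = 3 + w**2)
1/(J(155) + 28544) = 1/((3 + 155**2) + 28544) = 1/((3 + 24025) + 28544) = 1/(24028 + 28544) = 1/52572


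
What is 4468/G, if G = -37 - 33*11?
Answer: -1117/100 ≈ -11.170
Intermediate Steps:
G = -400 (G = -37 - 363 = -400)
4468/G = 4468/(-400) = 4468*(-1/400) = -1117/100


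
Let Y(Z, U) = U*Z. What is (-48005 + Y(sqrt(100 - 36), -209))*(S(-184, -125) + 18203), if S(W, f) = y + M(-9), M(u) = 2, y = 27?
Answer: -905711064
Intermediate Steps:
S(W, f) = 29 (S(W, f) = 27 + 2 = 29)
(-48005 + Y(sqrt(100 - 36), -209))*(S(-184, -125) + 18203) = (-48005 - 209*sqrt(100 - 36))*(29 + 18203) = (-48005 - 209*sqrt(64))*18232 = (-48005 - 209*8)*18232 = (-48005 - 1672)*18232 = -49677*18232 = -905711064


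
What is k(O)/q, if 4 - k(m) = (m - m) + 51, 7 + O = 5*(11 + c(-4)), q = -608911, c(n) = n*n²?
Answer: 47/608911 ≈ 7.7187e-5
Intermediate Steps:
c(n) = n³
O = -272 (O = -7 + 5*(11 + (-4)³) = -7 + 5*(11 - 64) = -7 + 5*(-53) = -7 - 265 = -272)
k(m) = -47 (k(m) = 4 - ((m - m) + 51) = 4 - (0 + 51) = 4 - 1*51 = 4 - 51 = -47)
k(O)/q = -47/(-608911) = -47*(-1/608911) = 47/608911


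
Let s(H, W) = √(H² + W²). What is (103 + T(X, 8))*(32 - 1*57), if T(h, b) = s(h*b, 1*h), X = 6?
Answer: -2575 - 150*√65 ≈ -3784.3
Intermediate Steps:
T(h, b) = √(h² + b²*h²) (T(h, b) = √((h*b)² + (1*h)²) = √((b*h)² + h²) = √(b²*h² + h²) = √(h² + b²*h²))
(103 + T(X, 8))*(32 - 1*57) = (103 + √(6²*(1 + 8²)))*(32 - 1*57) = (103 + √(36*(1 + 64)))*(32 - 57) = (103 + √(36*65))*(-25) = (103 + √2340)*(-25) = (103 + 6*√65)*(-25) = -2575 - 150*√65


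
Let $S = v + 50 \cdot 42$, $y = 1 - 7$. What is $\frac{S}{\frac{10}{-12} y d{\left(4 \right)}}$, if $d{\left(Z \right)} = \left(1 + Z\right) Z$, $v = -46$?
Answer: $\frac{1027}{50} \approx 20.54$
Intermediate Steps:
$d{\left(Z \right)} = Z \left(1 + Z\right)$
$y = -6$
$S = 2054$ ($S = -46 + 50 \cdot 42 = -46 + 2100 = 2054$)
$\frac{S}{\frac{10}{-12} y d{\left(4 \right)}} = \frac{2054}{\frac{10}{-12} \left(-6\right) 4 \left(1 + 4\right)} = \frac{2054}{10 \left(- \frac{1}{12}\right) \left(-6\right) 4 \cdot 5} = \frac{2054}{\left(- \frac{5}{6}\right) \left(-6\right) 20} = \frac{2054}{5 \cdot 20} = \frac{2054}{100} = 2054 \cdot \frac{1}{100} = \frac{1027}{50}$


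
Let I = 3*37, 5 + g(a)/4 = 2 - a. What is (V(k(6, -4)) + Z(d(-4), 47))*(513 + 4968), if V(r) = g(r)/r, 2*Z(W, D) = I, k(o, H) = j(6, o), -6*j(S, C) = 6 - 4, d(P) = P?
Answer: 959175/2 ≈ 4.7959e+5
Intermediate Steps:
g(a) = -12 - 4*a (g(a) = -20 + 4*(2 - a) = -20 + (8 - 4*a) = -12 - 4*a)
j(S, C) = -⅓ (j(S, C) = -(6 - 4)/6 = -⅙*2 = -⅓)
k(o, H) = -⅓
I = 111
Z(W, D) = 111/2 (Z(W, D) = (½)*111 = 111/2)
V(r) = (-12 - 4*r)/r
(V(k(6, -4)) + Z(d(-4), 47))*(513 + 4968) = ((-4 - 12/(-⅓)) + 111/2)*(513 + 4968) = ((-4 - 12*(-3)) + 111/2)*5481 = ((-4 + 36) + 111/2)*5481 = (32 + 111/2)*5481 = (175/2)*5481 = 959175/2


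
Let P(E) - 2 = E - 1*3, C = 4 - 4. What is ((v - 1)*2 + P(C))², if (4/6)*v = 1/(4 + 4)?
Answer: 441/64 ≈ 6.8906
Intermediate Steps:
v = 3/16 (v = 3/(2*(4 + 4)) = (3/2)/8 = (3/2)*(⅛) = 3/16 ≈ 0.18750)
C = 0
P(E) = -1 + E (P(E) = 2 + (E - 1*3) = 2 + (E - 3) = 2 + (-3 + E) = -1 + E)
((v - 1)*2 + P(C))² = ((3/16 - 1)*2 + (-1 + 0))² = (-13/16*2 - 1)² = (-13/8 - 1)² = (-21/8)² = 441/64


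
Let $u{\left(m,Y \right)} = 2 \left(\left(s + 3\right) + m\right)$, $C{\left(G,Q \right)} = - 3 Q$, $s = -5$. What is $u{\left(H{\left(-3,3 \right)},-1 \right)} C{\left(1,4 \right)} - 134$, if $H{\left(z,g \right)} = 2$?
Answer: $-134$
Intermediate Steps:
$u{\left(m,Y \right)} = -4 + 2 m$ ($u{\left(m,Y \right)} = 2 \left(\left(-5 + 3\right) + m\right) = 2 \left(-2 + m\right) = -4 + 2 m$)
$u{\left(H{\left(-3,3 \right)},-1 \right)} C{\left(1,4 \right)} - 134 = \left(-4 + 2 \cdot 2\right) \left(\left(-3\right) 4\right) - 134 = \left(-4 + 4\right) \left(-12\right) - 134 = 0 \left(-12\right) - 134 = 0 - 134 = -134$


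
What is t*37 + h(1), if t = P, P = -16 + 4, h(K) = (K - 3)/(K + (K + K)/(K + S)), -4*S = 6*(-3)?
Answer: -6682/15 ≈ -445.47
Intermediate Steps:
S = 9/2 (S = -3*(-3)/2 = -1/4*(-18) = 9/2 ≈ 4.5000)
h(K) = (-3 + K)/(K + 2*K/(9/2 + K)) (h(K) = (K - 3)/(K + (K + K)/(K + 9/2)) = (-3 + K)/(K + (2*K)/(9/2 + K)) = (-3 + K)/(K + 2*K/(9/2 + K)))
P = -12
t = -12
t*37 + h(1) = -12*37 + (-27 + 2*1**2 + 3*1)/(1*(13 + 2*1)) = -444 + 1*(-27 + 2*1 + 3)/(13 + 2) = -444 + 1*(-27 + 2 + 3)/15 = -444 + 1*(1/15)*(-22) = -444 - 22/15 = -6682/15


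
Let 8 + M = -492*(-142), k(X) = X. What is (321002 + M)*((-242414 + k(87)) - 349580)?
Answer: -231351586206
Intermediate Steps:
M = 69856 (M = -8 - 492*(-142) = -8 + 69864 = 69856)
(321002 + M)*((-242414 + k(87)) - 349580) = (321002 + 69856)*((-242414 + 87) - 349580) = 390858*(-242327 - 349580) = 390858*(-591907) = -231351586206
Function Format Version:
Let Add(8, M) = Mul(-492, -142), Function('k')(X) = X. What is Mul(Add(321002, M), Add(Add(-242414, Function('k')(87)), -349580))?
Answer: -231351586206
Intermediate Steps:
M = 69856 (M = Add(-8, Mul(-492, -142)) = Add(-8, 69864) = 69856)
Mul(Add(321002, M), Add(Add(-242414, Function('k')(87)), -349580)) = Mul(Add(321002, 69856), Add(Add(-242414, 87), -349580)) = Mul(390858, Add(-242327, -349580)) = Mul(390858, -591907) = -231351586206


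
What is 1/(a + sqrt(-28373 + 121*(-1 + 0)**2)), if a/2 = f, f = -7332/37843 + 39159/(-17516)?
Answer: -451147239827382/2625476843201177431 - 1299942935666888*I*sqrt(7063)/18378337902408242017 ≈ -0.00017183 - 0.0059445*I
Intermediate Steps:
f = -123870873/50989076 (f = -7332*1/37843 + 39159*(-1/17516) = -564/2911 - 39159/17516 = -123870873/50989076 ≈ -2.4294)
a = -123870873/25494538 (a = 2*(-123870873/50989076) = -123870873/25494538 ≈ -4.8587)
1/(a + sqrt(-28373 + 121*(-1 + 0)**2)) = 1/(-123870873/25494538 + sqrt(-28373 + 121*(-1 + 0)**2)) = 1/(-123870873/25494538 + sqrt(-28373 + 121*(-1)**2)) = 1/(-123870873/25494538 + sqrt(-28373 + 121*1)) = 1/(-123870873/25494538 + sqrt(-28373 + 121)) = 1/(-123870873/25494538 + sqrt(-28252)) = 1/(-123870873/25494538 + 2*I*sqrt(7063))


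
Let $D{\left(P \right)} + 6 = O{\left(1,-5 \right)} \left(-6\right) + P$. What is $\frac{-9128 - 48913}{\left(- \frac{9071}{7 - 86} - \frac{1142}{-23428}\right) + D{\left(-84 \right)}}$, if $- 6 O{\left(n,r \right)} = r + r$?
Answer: $- \frac{17903829882}{4587401} \approx -3902.8$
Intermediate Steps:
$O{\left(n,r \right)} = - \frac{r}{3}$ ($O{\left(n,r \right)} = - \frac{r + r}{6} = - \frac{2 r}{6} = - \frac{r}{3}$)
$D{\left(P \right)} = -16 + P$ ($D{\left(P \right)} = -6 + \left(\left(- \frac{1}{3}\right) \left(-5\right) \left(-6\right) + P\right) = -6 + \left(\frac{5}{3} \left(-6\right) + P\right) = -6 + \left(-10 + P\right) = -16 + P$)
$\frac{-9128 - 48913}{\left(- \frac{9071}{7 - 86} - \frac{1142}{-23428}\right) + D{\left(-84 \right)}} = \frac{-9128 - 48913}{\left(- \frac{9071}{7 - 86} - \frac{1142}{-23428}\right) - 100} = - \frac{58041}{\left(- \frac{9071}{7 - 86} - - \frac{571}{11714}\right) - 100} = - \frac{58041}{\left(- \frac{9071}{-79} + \frac{571}{11714}\right) - 100} = - \frac{58041}{\left(\left(-9071\right) \left(- \frac{1}{79}\right) + \frac{571}{11714}\right) - 100} = - \frac{58041}{\left(\frac{9071}{79} + \frac{571}{11714}\right) - 100} = - \frac{58041}{\frac{106302803}{925406} - 100} = - \frac{58041}{\frac{13762203}{925406}} = \left(-58041\right) \frac{925406}{13762203} = - \frac{17903829882}{4587401}$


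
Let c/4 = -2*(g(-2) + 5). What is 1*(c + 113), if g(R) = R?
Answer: 89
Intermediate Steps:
c = -24 (c = 4*(-2*(-2 + 5)) = 4*(-2*3) = 4*(-6) = -24)
1*(c + 113) = 1*(-24 + 113) = 1*89 = 89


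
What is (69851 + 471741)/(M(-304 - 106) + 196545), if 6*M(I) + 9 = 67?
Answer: 203097/73708 ≈ 2.7554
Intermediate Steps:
M(I) = 29/3 (M(I) = -3/2 + (⅙)*67 = -3/2 + 67/6 = 29/3)
(69851 + 471741)/(M(-304 - 106) + 196545) = (69851 + 471741)/(29/3 + 196545) = 541592/(589664/3) = 541592*(3/589664) = 203097/73708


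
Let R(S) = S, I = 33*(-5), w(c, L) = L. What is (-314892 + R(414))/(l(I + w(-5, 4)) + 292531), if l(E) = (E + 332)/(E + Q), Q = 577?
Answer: -130822848/121693067 ≈ -1.0750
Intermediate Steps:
I = -165
l(E) = (332 + E)/(577 + E) (l(E) = (E + 332)/(E + 577) = (332 + E)/(577 + E))
(-314892 + R(414))/(l(I + w(-5, 4)) + 292531) = (-314892 + 414)/((332 + (-165 + 4))/(577 + (-165 + 4)) + 292531) = -314478/((332 - 161)/(577 - 161) + 292531) = -314478/(171/416 + 292531) = -314478/121693067/416 = -314478*416/121693067 = -130822848/121693067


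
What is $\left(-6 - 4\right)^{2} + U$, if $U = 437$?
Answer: $537$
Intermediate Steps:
$\left(-6 - 4\right)^{2} + U = \left(-6 - 4\right)^{2} + 437 = \left(-10\right)^{2} + 437 = 100 + 437 = 537$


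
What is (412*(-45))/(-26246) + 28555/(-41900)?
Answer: 2737147/109970740 ≈ 0.024890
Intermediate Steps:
(412*(-45))/(-26246) + 28555/(-41900) = -18540*(-1/26246) + 28555*(-1/41900) = 9270/13123 - 5711/8380 = 2737147/109970740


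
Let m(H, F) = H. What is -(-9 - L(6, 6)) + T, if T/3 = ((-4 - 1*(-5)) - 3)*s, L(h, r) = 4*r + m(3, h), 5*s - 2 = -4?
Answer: 192/5 ≈ 38.400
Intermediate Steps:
s = -⅖ (s = ⅖ + (⅕)*(-4) = ⅖ - ⅘ = -⅖ ≈ -0.40000)
L(h, r) = 3 + 4*r (L(h, r) = 4*r + 3 = 3 + 4*r)
T = 12/5 (T = 3*(((-4 - 1*(-5)) - 3)*(-⅖)) = 3*(((-4 + 5) - 3)*(-⅖)) = 3*((1 - 3)*(-⅖)) = 3*(-2*(-⅖)) = 3*(⅘) = 12/5 ≈ 2.4000)
-(-9 - L(6, 6)) + T = -(-9 - (3 + 4*6)) + 12/5 = -(-9 - (3 + 24)) + 12/5 = -(-9 - 1*27) + 12/5 = -(-9 - 27) + 12/5 = -1*(-36) + 12/5 = 36 + 12/5 = 192/5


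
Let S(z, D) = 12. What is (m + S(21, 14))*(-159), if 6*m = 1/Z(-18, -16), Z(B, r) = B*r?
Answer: -1099061/576 ≈ -1908.1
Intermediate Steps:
m = 1/1728 (m = 1/(6*((-18*(-16)))) = (⅙)/288 = (⅙)*(1/288) = 1/1728 ≈ 0.00057870)
(m + S(21, 14))*(-159) = (1/1728 + 12)*(-159) = (20737/1728)*(-159) = -1099061/576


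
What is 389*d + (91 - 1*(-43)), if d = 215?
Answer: 83769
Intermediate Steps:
389*d + (91 - 1*(-43)) = 389*215 + (91 - 1*(-43)) = 83635 + (91 + 43) = 83635 + 134 = 83769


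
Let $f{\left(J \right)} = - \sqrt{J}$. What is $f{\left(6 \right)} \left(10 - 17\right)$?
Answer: $7 \sqrt{6} \approx 17.146$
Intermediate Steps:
$f{\left(6 \right)} \left(10 - 17\right) = - \sqrt{6} \left(10 - 17\right) = - \sqrt{6} \left(-7\right) = 7 \sqrt{6}$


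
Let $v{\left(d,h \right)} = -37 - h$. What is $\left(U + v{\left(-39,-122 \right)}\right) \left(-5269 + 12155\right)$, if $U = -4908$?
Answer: $-33211178$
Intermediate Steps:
$\left(U + v{\left(-39,-122 \right)}\right) \left(-5269 + 12155\right) = \left(-4908 - -85\right) \left(-5269 + 12155\right) = \left(-4908 + \left(-37 + 122\right)\right) 6886 = \left(-4908 + 85\right) 6886 = \left(-4823\right) 6886 = -33211178$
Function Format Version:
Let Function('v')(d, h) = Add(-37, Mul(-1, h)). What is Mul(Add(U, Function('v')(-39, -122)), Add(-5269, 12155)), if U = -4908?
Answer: -33211178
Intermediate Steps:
Mul(Add(U, Function('v')(-39, -122)), Add(-5269, 12155)) = Mul(Add(-4908, Add(-37, Mul(-1, -122))), Add(-5269, 12155)) = Mul(Add(-4908, Add(-37, 122)), 6886) = Mul(Add(-4908, 85), 6886) = Mul(-4823, 6886) = -33211178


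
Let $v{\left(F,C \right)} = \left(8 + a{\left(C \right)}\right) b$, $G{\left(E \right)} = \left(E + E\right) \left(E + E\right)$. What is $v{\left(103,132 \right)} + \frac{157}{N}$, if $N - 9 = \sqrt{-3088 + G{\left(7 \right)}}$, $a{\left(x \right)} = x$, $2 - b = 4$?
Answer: $\frac{- 560 \sqrt{723} + 2363 i}{- 9 i + 2 \sqrt{723}} \approx -279.52 - 2.8399 i$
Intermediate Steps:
$b = -2$ ($b = 2 - 4 = -2$)
$G{\left(E \right)} = 4 E^{2}$ ($G{\left(E \right)} = 2 E 2 E = 4 E^{2}$)
$N = 9 + 2 i \sqrt{723}$ ($N = 9 + \sqrt{-3088 + 4 \cdot 7^{2}} = 9 + \sqrt{-3088 + 4 \cdot 49} = 9 + \sqrt{-3088 + 196} = 9 + \sqrt{-2892} = 9 + 2 i \sqrt{723} \approx 9.0 + 53.777 i$)
$v{\left(F,C \right)} = -16 - 2 C$ ($v{\left(F,C \right)} = \left(8 + C\right) \left(-2\right) = -16 - 2 C$)
$v{\left(103,132 \right)} + \frac{157}{N} = \left(-16 - 264\right) + \frac{157}{9 + 2 i \sqrt{723}} = -280 + \frac{157}{9 + 2 i \sqrt{723}}$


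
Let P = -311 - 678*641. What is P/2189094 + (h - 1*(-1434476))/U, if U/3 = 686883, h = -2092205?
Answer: -259558378163/501217151334 ≈ -0.51786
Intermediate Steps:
U = 2060649 (U = 3*686883 = 2060649)
P = -434909 (P = -311 - 434598 = -434909)
P/2189094 + (h - 1*(-1434476))/U = -434909/2189094 + (-2092205 - 1*(-1434476))/2060649 = -434909*1/2189094 + (-2092205 + 1434476)*(1/2060649) = -434909/2189094 - 657729*1/2060649 = -434909/2189094 - 73081/228961 = -259558378163/501217151334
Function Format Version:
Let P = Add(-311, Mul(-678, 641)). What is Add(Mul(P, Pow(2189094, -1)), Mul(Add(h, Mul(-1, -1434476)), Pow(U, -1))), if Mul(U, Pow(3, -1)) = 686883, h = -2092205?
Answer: Rational(-259558378163, 501217151334) ≈ -0.51786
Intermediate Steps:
U = 2060649 (U = Mul(3, 686883) = 2060649)
P = -434909 (P = Add(-311, -434598) = -434909)
Add(Mul(P, Pow(2189094, -1)), Mul(Add(h, Mul(-1, -1434476)), Pow(U, -1))) = Add(Mul(-434909, Pow(2189094, -1)), Mul(Add(-2092205, Mul(-1, -1434476)), Pow(2060649, -1))) = Add(Mul(-434909, Rational(1, 2189094)), Mul(Add(-2092205, 1434476), Rational(1, 2060649))) = Add(Rational(-434909, 2189094), Mul(-657729, Rational(1, 2060649))) = Add(Rational(-434909, 2189094), Rational(-73081, 228961)) = Rational(-259558378163, 501217151334)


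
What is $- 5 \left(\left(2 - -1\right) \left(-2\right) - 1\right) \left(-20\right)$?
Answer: $-700$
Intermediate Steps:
$- 5 \left(\left(2 - -1\right) \left(-2\right) - 1\right) \left(-20\right) = - 5 \left(\left(2 + 1\right) \left(-2\right) - 1\right) \left(-20\right) = - 5 \left(3 \left(-2\right) - 1\right) \left(-20\right) = - 5 \left(-6 - 1\right) \left(-20\right) = \left(-5\right) \left(-7\right) \left(-20\right) = 35 \left(-20\right) = -700$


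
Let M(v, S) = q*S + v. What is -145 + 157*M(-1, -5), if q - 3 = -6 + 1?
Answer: 1268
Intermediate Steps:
q = -2 (q = 3 + (-6 + 1) = 3 - 5 = -2)
M(v, S) = v - 2*S (M(v, S) = -2*S + v = v - 2*S)
-145 + 157*M(-1, -5) = -145 + 157*(-1 - 2*(-5)) = -145 + 157*(-1 + 10) = -145 + 157*9 = -145 + 1413 = 1268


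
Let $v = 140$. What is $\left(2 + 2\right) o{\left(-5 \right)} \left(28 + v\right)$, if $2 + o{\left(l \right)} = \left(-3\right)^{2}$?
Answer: $4704$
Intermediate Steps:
$o{\left(l \right)} = 7$ ($o{\left(l \right)} = -2 + \left(-3\right)^{2} = -2 + 9 = 7$)
$\left(2 + 2\right) o{\left(-5 \right)} \left(28 + v\right) = \left(2 + 2\right) 7 \left(28 + 140\right) = 4 \cdot 7 \cdot 168 = 28 \cdot 168 = 4704$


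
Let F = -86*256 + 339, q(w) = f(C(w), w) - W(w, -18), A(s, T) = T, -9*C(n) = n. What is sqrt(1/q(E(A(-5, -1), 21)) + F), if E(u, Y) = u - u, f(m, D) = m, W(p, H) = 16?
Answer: 3*I*sqrt(38537)/4 ≈ 147.23*I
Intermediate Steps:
C(n) = -n/9
E(u, Y) = 0
q(w) = -16 - w/9 (q(w) = -w/9 - 1*16 = -w/9 - 16 = -16 - w/9)
F = -21677 (F = -22016 + 339 = -21677)
sqrt(1/q(E(A(-5, -1), 21)) + F) = sqrt(1/(-16 - 1/9*0) - 21677) = sqrt(1/(-16 + 0) - 21677) = sqrt(1/(-16) - 21677) = sqrt(-1/16 - 21677) = sqrt(-346833/16) = 3*I*sqrt(38537)/4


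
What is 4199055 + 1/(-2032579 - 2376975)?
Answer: 18515959771469/4409554 ≈ 4.1991e+6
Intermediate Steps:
4199055 + 1/(-2032579 - 2376975) = 4199055 + 1/(-4409554) = 4199055 - 1/4409554 = 18515959771469/4409554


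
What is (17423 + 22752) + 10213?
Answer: 50388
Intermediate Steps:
(17423 + 22752) + 10213 = 40175 + 10213 = 50388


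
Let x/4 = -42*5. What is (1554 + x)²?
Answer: 509796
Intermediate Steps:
x = -840 (x = 4*(-42*5) = 4*(-210) = -840)
(1554 + x)² = (1554 - 840)² = 714² = 509796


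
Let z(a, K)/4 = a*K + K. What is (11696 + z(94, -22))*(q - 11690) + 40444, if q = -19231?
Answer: -103112012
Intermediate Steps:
z(a, K) = 4*K + 4*K*a (z(a, K) = 4*(a*K + K) = 4*(K*a + K) = 4*(K + K*a) = 4*K + 4*K*a)
(11696 + z(94, -22))*(q - 11690) + 40444 = (11696 + 4*(-22)*(1 + 94))*(-19231 - 11690) + 40444 = (11696 + 4*(-22)*95)*(-30921) + 40444 = (11696 - 8360)*(-30921) + 40444 = 3336*(-30921) + 40444 = -103152456 + 40444 = -103112012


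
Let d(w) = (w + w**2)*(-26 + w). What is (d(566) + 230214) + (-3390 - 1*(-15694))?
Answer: 173540398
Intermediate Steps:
d(w) = (-26 + w)*(w + w**2)
(d(566) + 230214) + (-3390 - 1*(-15694)) = (566*(-26 + 566**2 - 25*566) + 230214) + (-3390 - 1*(-15694)) = (566*(-26 + 320356 - 14150) + 230214) + (-3390 + 15694) = (566*306180 + 230214) + 12304 = (173297880 + 230214) + 12304 = 173528094 + 12304 = 173540398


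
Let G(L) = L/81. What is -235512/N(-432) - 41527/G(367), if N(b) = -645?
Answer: -694381737/78905 ≈ -8800.2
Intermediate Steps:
G(L) = L/81 (G(L) = L*(1/81) = L/81)
-235512/N(-432) - 41527/G(367) = -235512/(-645) - 41527/((1/81)*367) = -235512*(-1/645) - 41527/367/81 = 78504/215 - 41527*81/367 = 78504/215 - 3363687/367 = -694381737/78905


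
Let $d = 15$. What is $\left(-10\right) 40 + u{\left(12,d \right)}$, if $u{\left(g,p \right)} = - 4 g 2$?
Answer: $-496$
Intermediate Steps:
$u{\left(g,p \right)} = - 8 g$
$\left(-10\right) 40 + u{\left(12,d \right)} = \left(-10\right) 40 - 96 = -400 - 96 = -496$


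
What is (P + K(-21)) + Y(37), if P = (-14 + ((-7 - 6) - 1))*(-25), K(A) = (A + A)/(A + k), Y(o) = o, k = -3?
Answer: 2955/4 ≈ 738.75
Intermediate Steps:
K(A) = 2*A/(-3 + A) (K(A) = (A + A)/(A - 3) = (2*A)/(-3 + A) = 2*A/(-3 + A))
P = 700 (P = (-14 + (-13 - 1))*(-25) = (-14 - 14)*(-25) = -28*(-25) = 700)
(P + K(-21)) + Y(37) = (700 + 2*(-21)/(-3 - 21)) + 37 = (700 + 2*(-21)/(-24)) + 37 = (700 + 2*(-21)*(-1/24)) + 37 = (700 + 7/4) + 37 = 2807/4 + 37 = 2955/4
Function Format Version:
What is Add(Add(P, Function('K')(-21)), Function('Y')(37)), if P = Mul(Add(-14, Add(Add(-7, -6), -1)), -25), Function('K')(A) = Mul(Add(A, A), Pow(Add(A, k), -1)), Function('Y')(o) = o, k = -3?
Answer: Rational(2955, 4) ≈ 738.75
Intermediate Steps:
Function('K')(A) = Mul(2, A, Pow(Add(-3, A), -1)) (Function('K')(A) = Mul(Add(A, A), Pow(Add(A, -3), -1)) = Mul(Mul(2, A), Pow(Add(-3, A), -1)) = Mul(2, A, Pow(Add(-3, A), -1)))
P = 700 (P = Mul(Add(-14, Add(-13, -1)), -25) = Mul(Add(-14, -14), -25) = Mul(-28, -25) = 700)
Add(Add(P, Function('K')(-21)), Function('Y')(37)) = Add(Add(700, Mul(2, -21, Pow(Add(-3, -21), -1))), 37) = Add(Add(700, Mul(2, -21, Pow(-24, -1))), 37) = Add(Add(700, Mul(2, -21, Rational(-1, 24))), 37) = Add(Add(700, Rational(7, 4)), 37) = Add(Rational(2807, 4), 37) = Rational(2955, 4)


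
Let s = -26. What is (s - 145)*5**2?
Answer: -4275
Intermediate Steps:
(s - 145)*5**2 = (-26 - 145)*5**2 = -171*25 = -4275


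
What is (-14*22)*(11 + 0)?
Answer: -3388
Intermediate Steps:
(-14*22)*(11 + 0) = -308*11 = -3388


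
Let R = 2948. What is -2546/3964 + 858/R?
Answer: -23321/66397 ≈ -0.35124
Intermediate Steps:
-2546/3964 + 858/R = -2546/3964 + 858/2948 = -2546*1/3964 + 858*(1/2948) = -1273/1982 + 39/134 = -23321/66397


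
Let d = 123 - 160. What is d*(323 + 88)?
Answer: -15207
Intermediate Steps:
d = -37
d*(323 + 88) = -37*(323 + 88) = -37*411 = -15207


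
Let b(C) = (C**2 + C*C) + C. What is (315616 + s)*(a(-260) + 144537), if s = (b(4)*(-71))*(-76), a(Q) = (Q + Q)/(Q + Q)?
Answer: 73695879136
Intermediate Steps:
b(C) = C + 2*C**2 (b(C) = (C**2 + C**2) + C = 2*C**2 + C = C + 2*C**2)
a(Q) = 1 (a(Q) = (2*Q)/((2*Q)) = (2*Q)*(1/(2*Q)) = 1)
s = 194256 (s = ((4*(1 + 2*4))*(-71))*(-76) = ((4*(1 + 8))*(-71))*(-76) = ((4*9)*(-71))*(-76) = (36*(-71))*(-76) = -2556*(-76) = 194256)
(315616 + s)*(a(-260) + 144537) = (315616 + 194256)*(1 + 144537) = 509872*144538 = 73695879136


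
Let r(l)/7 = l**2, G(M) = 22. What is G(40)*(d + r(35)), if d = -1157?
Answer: 163196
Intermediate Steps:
r(l) = 7*l**2
G(40)*(d + r(35)) = 22*(-1157 + 7*35**2) = 22*(-1157 + 7*1225) = 22*(-1157 + 8575) = 22*7418 = 163196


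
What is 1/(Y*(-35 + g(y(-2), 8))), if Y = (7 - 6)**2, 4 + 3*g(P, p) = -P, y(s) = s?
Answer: -3/107 ≈ -0.028037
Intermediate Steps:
g(P, p) = -4/3 - P/3 (g(P, p) = -4/3 + (-P)/3 = -4/3 - P/3)
Y = 1 (Y = 1**2 = 1)
1/(Y*(-35 + g(y(-2), 8))) = 1/(1*(-35 + (-4/3 - 1/3*(-2)))) = 1/(1*(-35 + (-4/3 + 2/3))) = 1/(1*(-35 - 2/3)) = 1/(1*(-107/3)) = 1/(-107/3) = -3/107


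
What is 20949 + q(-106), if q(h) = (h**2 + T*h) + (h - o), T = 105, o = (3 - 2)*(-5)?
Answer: 20954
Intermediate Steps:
o = -5 (o = 1*(-5) = -5)
q(h) = 5 + h**2 + 106*h (q(h) = (h**2 + 105*h) + (h - 1*(-5)) = (h**2 + 105*h) + (h + 5) = (h**2 + 105*h) + (5 + h) = 5 + h**2 + 106*h)
20949 + q(-106) = 20949 + (5 + (-106)**2 + 106*(-106)) = 20949 + (5 + 11236 - 11236) = 20949 + 5 = 20954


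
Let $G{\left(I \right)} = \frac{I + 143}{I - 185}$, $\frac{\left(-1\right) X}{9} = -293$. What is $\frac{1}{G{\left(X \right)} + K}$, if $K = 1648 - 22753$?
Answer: $- \frac{613}{12936670} \approx -4.7385 \cdot 10^{-5}$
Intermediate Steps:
$K = -21105$ ($K = 1648 - 22753 = -21105$)
$X = 2637$ ($X = \left(-9\right) \left(-293\right) = 2637$)
$G{\left(I \right)} = \frac{143 + I}{-185 + I}$
$\frac{1}{G{\left(X \right)} + K} = \frac{1}{\frac{143 + 2637}{-185 + 2637} - 21105} = \frac{1}{\frac{1}{2452} \cdot 2780 - 21105} = \frac{1}{\frac{695}{613} - 21105} = \frac{1}{- \frac{12936670}{613}} = - \frac{613}{12936670}$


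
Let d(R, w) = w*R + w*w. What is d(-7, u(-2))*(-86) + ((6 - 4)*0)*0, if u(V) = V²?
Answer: 1032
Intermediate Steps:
d(R, w) = w² + R*w (d(R, w) = R*w + w² = w² + R*w)
d(-7, u(-2))*(-86) + ((6 - 4)*0)*0 = ((-2)²*(-7 + (-2)²))*(-86) + ((6 - 4)*0)*0 = (4*(-7 + 4))*(-86) + (2*0)*0 = (4*(-3))*(-86) + 0*0 = -12*(-86) + 0 = 1032 + 0 = 1032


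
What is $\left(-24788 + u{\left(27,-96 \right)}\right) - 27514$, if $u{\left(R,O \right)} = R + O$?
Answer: $-52371$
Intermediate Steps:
$u{\left(R,O \right)} = O + R$
$\left(-24788 + u{\left(27,-96 \right)}\right) - 27514 = \left(-24788 + \left(-96 + 27\right)\right) - 27514 = \left(-24788 - 69\right) - 27514 = -24857 - 27514 = -52371$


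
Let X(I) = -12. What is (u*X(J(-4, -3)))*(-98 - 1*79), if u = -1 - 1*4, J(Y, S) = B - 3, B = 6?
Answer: -10620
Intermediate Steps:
J(Y, S) = 3 (J(Y, S) = 6 - 3 = 3)
u = -5 (u = -1 - 4 = -5)
(u*X(J(-4, -3)))*(-98 - 1*79) = (-5*(-12))*(-98 - 1*79) = 60*(-98 - 79) = 60*(-177) = -10620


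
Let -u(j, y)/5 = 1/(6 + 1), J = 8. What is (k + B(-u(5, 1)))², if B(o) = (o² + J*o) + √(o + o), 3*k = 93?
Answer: 3330406/2401 + 3648*√70/343 ≈ 1476.1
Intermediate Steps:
k = 31 (k = (⅓)*93 = 31)
u(j, y) = -5/7 (u(j, y) = -5/(6 + 1) = -5/7)
B(o) = o² + 8*o + √2*√o (B(o) = (o² + 8*o) + √(o + o) = (o² + 8*o) + √(2*o) = (o² + 8*o) + √2*√o = o² + 8*o + √2*√o)
(k + B(-u(5, 1)))² = (31 + ((-1*(-5/7))² + 8*(-1*(-5/7)) + √2*√(-1*(-5/7))))² = (31 + ((5/7)² + 8*(5/7) + √2*√(5/7)))² = (31 + (25/49 + 40/7 + √2*(√35/7)))² = (31 + (25/49 + 40/7 + √70/7))² = (31 + (305/49 + √70/7))² = (1824/49 + √70/7)²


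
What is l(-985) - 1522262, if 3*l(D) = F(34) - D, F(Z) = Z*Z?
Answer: -4564645/3 ≈ -1.5215e+6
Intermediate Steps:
F(Z) = Z²
l(D) = 1156/3 - D/3 (l(D) = (34² - D)/3 = (1156 - D)/3 = 1156/3 - D/3)
l(-985) - 1522262 = (1156/3 - ⅓*(-985)) - 1522262 = (1156/3 + 985/3) - 1522262 = 2141/3 - 1522262 = -4564645/3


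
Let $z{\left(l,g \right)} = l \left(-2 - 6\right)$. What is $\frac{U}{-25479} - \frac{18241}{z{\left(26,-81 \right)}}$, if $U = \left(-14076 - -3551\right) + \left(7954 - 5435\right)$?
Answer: $\frac{466427687}{5299632} \approx 88.011$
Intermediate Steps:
$z{\left(l,g \right)} = - 8 l$ ($z{\left(l,g \right)} = l \left(-8\right) = - 8 l$)
$U = -8006$ ($U = \left(-14076 + \left(-382 + 3933\right)\right) + \left(7954 - 5435\right) = \left(-14076 + 3551\right) + 2519 = -10525 + 2519 = -8006$)
$\frac{U}{-25479} - \frac{18241}{z{\left(26,-81 \right)}} = - \frac{8006}{-25479} - \frac{18241}{\left(-8\right) 26} = \left(-8006\right) \left(- \frac{1}{25479}\right) - \frac{18241}{-208} = \frac{8006}{25479} - - \frac{18241}{208} = \frac{8006}{25479} + \frac{18241}{208} = \frac{466427687}{5299632}$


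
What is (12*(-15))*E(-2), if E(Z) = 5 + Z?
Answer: -540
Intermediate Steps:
(12*(-15))*E(-2) = (12*(-15))*(5 - 2) = -180*3 = -540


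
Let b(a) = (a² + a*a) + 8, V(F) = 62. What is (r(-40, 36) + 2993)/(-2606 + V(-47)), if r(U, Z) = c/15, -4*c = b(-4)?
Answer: -8977/7632 ≈ -1.1762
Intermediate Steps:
b(a) = 8 + 2*a² (b(a) = (a² + a²) + 8 = 2*a² + 8 = 8 + 2*a²)
c = -10 (c = -(8 + 2*(-4)²)/4 = -(8 + 2*16)/4 = -(8 + 32)/4 = -¼*40 = -10)
r(U, Z) = -⅔ (r(U, Z) = -10/15 = -10*1/15 = -⅔)
(r(-40, 36) + 2993)/(-2606 + V(-47)) = (-⅔ + 2993)/(-2606 + 62) = (8977/3)/(-2544) = (8977/3)*(-1/2544) = -8977/7632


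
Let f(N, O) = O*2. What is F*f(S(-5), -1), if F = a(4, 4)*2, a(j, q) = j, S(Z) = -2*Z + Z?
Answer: -16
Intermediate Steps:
S(Z) = -Z
f(N, O) = 2*O
F = 8 (F = 4*2 = 8)
F*f(S(-5), -1) = 8*(2*(-1)) = 8*(-2) = -16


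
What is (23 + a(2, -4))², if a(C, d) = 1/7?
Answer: 26244/49 ≈ 535.59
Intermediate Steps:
a(C, d) = ⅐
(23 + a(2, -4))² = (23 + ⅐)² = (162/7)² = 26244/49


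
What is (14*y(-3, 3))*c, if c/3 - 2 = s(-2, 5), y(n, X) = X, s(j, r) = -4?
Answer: -252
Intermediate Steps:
c = -6 (c = 6 + 3*(-4) = 6 - 12 = -6)
(14*y(-3, 3))*c = (14*3)*(-6) = 42*(-6) = -252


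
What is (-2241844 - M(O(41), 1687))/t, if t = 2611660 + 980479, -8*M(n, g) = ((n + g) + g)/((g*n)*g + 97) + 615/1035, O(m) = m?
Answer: -16044135661370443/25707751003212592 ≈ -0.62410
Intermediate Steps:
M(n, g) = -41/552 - (n + 2*g)/(8*(97 + n*g**2)) (M(n, g) = -(((n + g) + g)/((g*n)*g + 97) + 615/1035)/8 = -(((g + n) + g)/(n*g**2 + 97) + 615*(1/1035))/8 = -((n + 2*g)/(97 + n*g**2) + 41/69)/8 = -(41/69 + (n + 2*g)/(97 + n*g**2))/8 = -41/552 - (n + 2*g)/(8*(97 + n*g**2)))
t = 3592139
(-2241844 - M(O(41), 1687))/t = (-2241844 - (-3977 - 138*1687 - 69*41 - 41*41*1687**2)/(552*(97 + 41*1687**2)))/3592139 = (-2241844 - (-3977 - 232806 - 2829 - 41*41*2845969)/(552*(97 + 41*2845969)))*(1/3592139) = (-2241844 - (-3977 - 232806 - 2829 - 4784073889)/(552*(97 + 116684729)))*(1/3592139) = (-2241844 - (-4784313501)/(552*116684826))*(1/3592139) = (-2241844 - 1*(-531590389/7156669328))*(1/3592139) = (-2241844 + 531590389/7156669328)*(1/3592139) = -16044135661370443/7156669328*1/3592139 = -16044135661370443/25707751003212592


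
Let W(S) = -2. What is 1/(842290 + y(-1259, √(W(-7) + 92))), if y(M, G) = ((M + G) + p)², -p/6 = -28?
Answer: 2032661/4131282239761 + 6546*√10/4131282239761 ≈ 4.9703e-7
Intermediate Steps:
p = 168 (p = -6*(-28) = 168)
y(M, G) = (168 + G + M)² (y(M, G) = ((M + G) + 168)² = ((G + M) + 168)² = (168 + G + M)²)
1/(842290 + y(-1259, √(W(-7) + 92))) = 1/(842290 + (168 + √(-2 + 92) - 1259)²) = 1/(842290 + (168 + √90 - 1259)²) = 1/(842290 + (168 + 3*√10 - 1259)²) = 1/(842290 + (-1091 + 3*√10)²)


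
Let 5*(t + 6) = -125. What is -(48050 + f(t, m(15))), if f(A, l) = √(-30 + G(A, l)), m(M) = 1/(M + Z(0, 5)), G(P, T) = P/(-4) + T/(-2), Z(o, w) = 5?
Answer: -48050 - 9*I*√110/20 ≈ -48050.0 - 4.7196*I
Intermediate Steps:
t = -31 (t = -6 + (⅕)*(-125) = -6 - 25 = -31)
G(P, T) = -T/2 - P/4 (G(P, T) = P*(-¼) + T*(-½) = -P/4 - T/2 = -T/2 - P/4)
m(M) = 1/(5 + M) (m(M) = 1/(M + 5) = 1/(5 + M))
f(A, l) = √(-30 - l/2 - A/4) (f(A, l) = √(-30 + (-l/2 - A/4)) = √(-30 - l/2 - A/4))
-(48050 + f(t, m(15))) = -(48050 + √(-120 - 1*(-31) - 2/(5 + 15))/2) = -(48050 + √(-120 + 31 - 2/20)/2) = -(48050 + √(-120 + 31 - 2*1/20)/2) = -(48050 + √(-120 + 31 - ⅒)/2) = -(48050 + √(-891/10)/2) = -(48050 + (9*I*√110/10)/2) = -(48050 + 9*I*√110/20) = -48050 - 9*I*√110/20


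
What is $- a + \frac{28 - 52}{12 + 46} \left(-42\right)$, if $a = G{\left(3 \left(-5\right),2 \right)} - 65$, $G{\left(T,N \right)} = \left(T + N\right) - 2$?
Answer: $\frac{2824}{29} \approx 97.379$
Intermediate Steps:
$G{\left(T,N \right)} = -2 + N + T$ ($G{\left(T,N \right)} = \left(N + T\right) - 2 = -2 + N + T$)
$a = -80$ ($a = \left(-2 + 2 + 3 \left(-5\right)\right) - 65 = \left(-2 + 2 - 15\right) - 65 = -15 - 65 = -80$)
$- a + \frac{28 - 52}{12 + 46} \left(-42\right) = \left(-1\right) \left(-80\right) + \frac{28 - 52}{12 + 46} \left(-42\right) = 80 + \frac{28 - 52}{58} \left(-42\right) = 80 + \left(-24\right) \frac{1}{58} \left(-42\right) = 80 - - \frac{504}{29} = 80 + \frac{504}{29} = \frac{2824}{29}$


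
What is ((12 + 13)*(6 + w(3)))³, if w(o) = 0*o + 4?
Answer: 15625000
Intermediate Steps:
w(o) = 4 (w(o) = 0 + 4 = 4)
((12 + 13)*(6 + w(3)))³ = ((12 + 13)*(6 + 4))³ = (25*10)³ = 250³ = 15625000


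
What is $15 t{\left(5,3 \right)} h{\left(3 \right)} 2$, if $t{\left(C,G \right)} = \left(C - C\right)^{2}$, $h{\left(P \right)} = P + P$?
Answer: $0$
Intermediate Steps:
$h{\left(P \right)} = 2 P$
$t{\left(C,G \right)} = 0$ ($t{\left(C,G \right)} = 0^{2} = 0$)
$15 t{\left(5,3 \right)} h{\left(3 \right)} 2 = 15 \cdot 0 \cdot 2 \cdot 3 \cdot 2 = 15 \cdot 0 \cdot 6 \cdot 2 = 15 \cdot 0 \cdot 2 = 0 \cdot 2 = 0$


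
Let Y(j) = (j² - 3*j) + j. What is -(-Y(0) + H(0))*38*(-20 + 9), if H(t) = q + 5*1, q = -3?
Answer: 836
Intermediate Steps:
Y(j) = j² - 2*j
H(t) = 2 (H(t) = -3 + 5*1 = -3 + 5 = 2)
-(-Y(0) + H(0))*38*(-20 + 9) = -(-0*(-2 + 0) + 2)*38*(-20 + 9) = -(-0*(-2) + 2)*38*(-11) = -(-1*0 + 2)*38*(-11) = -(0 + 2)*38*(-11) = -2*38*(-11) = -76*(-11) = -1*(-836) = 836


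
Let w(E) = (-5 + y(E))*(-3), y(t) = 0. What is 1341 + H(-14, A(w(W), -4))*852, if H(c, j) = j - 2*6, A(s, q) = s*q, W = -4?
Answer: -60003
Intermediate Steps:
w(E) = 15 (w(E) = (-5 + 0)*(-3) = -5*(-3) = 15)
A(s, q) = q*s
H(c, j) = -12 + j (H(c, j) = j - 12 = -12 + j)
1341 + H(-14, A(w(W), -4))*852 = 1341 + (-12 - 4*15)*852 = 1341 + (-12 - 60)*852 = 1341 - 72*852 = 1341 - 61344 = -60003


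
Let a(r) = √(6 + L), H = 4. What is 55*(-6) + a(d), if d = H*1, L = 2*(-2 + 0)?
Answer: -330 + √2 ≈ -328.59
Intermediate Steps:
L = -4 (L = 2*(-2) = -4)
d = 4 (d = 4*1 = 4)
a(r) = √2 (a(r) = √(6 - 4) = √2)
55*(-6) + a(d) = 55*(-6) + √2 = -330 + √2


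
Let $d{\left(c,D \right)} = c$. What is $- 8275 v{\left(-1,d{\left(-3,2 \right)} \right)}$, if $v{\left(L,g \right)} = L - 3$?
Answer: $33100$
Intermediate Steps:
$v{\left(L,g \right)} = -3 + L$
$- 8275 v{\left(-1,d{\left(-3,2 \right)} \right)} = - 8275 \left(-3 - 1\right) = \left(-8275\right) \left(-4\right) = 33100$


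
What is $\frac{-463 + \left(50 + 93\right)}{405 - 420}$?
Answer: $\frac{64}{3} \approx 21.333$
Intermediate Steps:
$\frac{-463 + \left(50 + 93\right)}{405 - 420} = \frac{-463 + 143}{-15} = \left(-320\right) \left(- \frac{1}{15}\right) = \frac{64}{3}$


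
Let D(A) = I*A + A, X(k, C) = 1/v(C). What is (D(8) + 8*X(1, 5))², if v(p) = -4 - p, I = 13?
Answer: 1000000/81 ≈ 12346.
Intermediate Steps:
X(k, C) = 1/(-4 - C)
D(A) = 14*A (D(A) = 13*A + A = 14*A)
(D(8) + 8*X(1, 5))² = (14*8 + 8*(-1/(4 + 5)))² = (112 + 8*(-1/9))² = (112 + 8*(-1*⅑))² = (112 + 8*(-⅑))² = (112 - 8/9)² = (1000/9)² = 1000000/81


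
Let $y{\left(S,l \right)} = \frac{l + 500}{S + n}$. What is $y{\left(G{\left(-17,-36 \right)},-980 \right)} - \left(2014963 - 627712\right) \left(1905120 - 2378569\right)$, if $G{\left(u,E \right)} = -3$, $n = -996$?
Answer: $\frac{218711935366927}{333} \approx 6.5679 \cdot 10^{11}$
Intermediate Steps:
$y{\left(S,l \right)} = \frac{500 + l}{-996 + S}$ ($y{\left(S,l \right)} = \frac{l + 500}{S - 996} = \frac{500 + l}{-996 + S}$)
$y{\left(G{\left(-17,-36 \right)},-980 \right)} - \left(2014963 - 627712\right) \left(1905120 - 2378569\right) = \frac{500 - 980}{-996 - 3} - \left(2014963 - 627712\right) \left(1905120 - 2378569\right) = \frac{1}{-999} \left(-480\right) - 1387251 \left(-473449\right) = \left(- \frac{1}{999}\right) \left(-480\right) - -656792598699 = \frac{160}{333} + 656792598699 = \frac{218711935366927}{333}$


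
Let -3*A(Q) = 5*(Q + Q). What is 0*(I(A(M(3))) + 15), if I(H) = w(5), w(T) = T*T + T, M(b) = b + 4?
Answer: 0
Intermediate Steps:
M(b) = 4 + b
A(Q) = -10*Q/3 (A(Q) = -5*(Q + Q)/3 = -5*2*Q/3 = -10*Q/3)
w(T) = T + T² (w(T) = T² + T = T + T²)
I(H) = 30 (I(H) = 5*(1 + 5) = 5*6 = 30)
0*(I(A(M(3))) + 15) = 0*(30 + 15) = 0*45 = 0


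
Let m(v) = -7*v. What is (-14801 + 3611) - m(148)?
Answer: -10154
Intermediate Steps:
(-14801 + 3611) - m(148) = (-14801 + 3611) - (-7)*148 = -11190 - 1*(-1036) = -11190 + 1036 = -10154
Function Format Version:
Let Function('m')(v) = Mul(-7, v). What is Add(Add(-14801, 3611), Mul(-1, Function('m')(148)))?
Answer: -10154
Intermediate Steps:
Add(Add(-14801, 3611), Mul(-1, Function('m')(148))) = Add(Add(-14801, 3611), Mul(-1, Mul(-7, 148))) = Add(-11190, Mul(-1, -1036)) = Add(-11190, 1036) = -10154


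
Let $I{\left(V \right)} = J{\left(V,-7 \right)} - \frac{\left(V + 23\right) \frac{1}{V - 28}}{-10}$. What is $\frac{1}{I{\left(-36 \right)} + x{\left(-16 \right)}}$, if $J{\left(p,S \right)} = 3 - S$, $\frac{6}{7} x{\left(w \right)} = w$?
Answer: $- \frac{1920}{16601} \approx -0.11566$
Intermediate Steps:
$x{\left(w \right)} = \frac{7 w}{6}$
$I{\left(V \right)} = 10 + \frac{23 + V}{10 \left(-28 + V\right)}$ ($I{\left(V \right)} = \left(3 - -7\right) - \frac{\left(V + 23\right) \frac{1}{V - 28}}{-10} = \left(3 + 7\right) - \frac{23 + V}{-28 + V} \left(- \frac{1}{10}\right) = 10 - \frac{23 + V}{-28 + V} \left(- \frac{1}{10}\right) = 10 - - \frac{23 + V}{10 \left(-28 + V\right)} = 10 + \frac{23 + V}{10 \left(-28 + V\right)}$)
$\frac{1}{I{\left(-36 \right)} + x{\left(-16 \right)}} = \frac{1}{\frac{-2777 + 101 \left(-36\right)}{10 \left(-28 - 36\right)} + \frac{7}{6} \left(-16\right)} = \frac{1}{\frac{-2777 - 3636}{10 \left(-64\right)} - \frac{56}{3}} = \frac{1}{\frac{1}{10} \left(- \frac{1}{64}\right) \left(-6413\right) - \frac{56}{3}} = \frac{1}{\frac{6413}{640} - \frac{56}{3}} = \frac{1}{- \frac{16601}{1920}} = - \frac{1920}{16601}$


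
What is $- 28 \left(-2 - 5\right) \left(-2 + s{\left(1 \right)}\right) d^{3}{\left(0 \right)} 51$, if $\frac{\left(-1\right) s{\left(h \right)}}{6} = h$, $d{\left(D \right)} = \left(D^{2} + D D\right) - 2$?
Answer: $639744$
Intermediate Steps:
$d{\left(D \right)} = -2 + 2 D^{2}$ ($d{\left(D \right)} = \left(D^{2} + D^{2}\right) - 2 = 2 D^{2} - 2 = -2 + 2 D^{2}$)
$s{\left(h \right)} = - 6 h$
$- 28 \left(-2 - 5\right) \left(-2 + s{\left(1 \right)}\right) d^{3}{\left(0 \right)} 51 = - 28 \left(-2 - 5\right) \left(-2 - 6\right) \left(-2 + 2 \cdot 0^{2}\right)^{3} \cdot 51 = - 28 \left(- 7 \left(-2 - 6\right)\right) \left(-2 + 2 \cdot 0\right)^{3} \cdot 51 = - 28 \left(\left(-7\right) \left(-8\right)\right) \left(-2 + 0\right)^{3} \cdot 51 = \left(-28\right) 56 \left(-2\right)^{3} \cdot 51 = \left(-1568\right) \left(-8\right) 51 = 12544 \cdot 51 = 639744$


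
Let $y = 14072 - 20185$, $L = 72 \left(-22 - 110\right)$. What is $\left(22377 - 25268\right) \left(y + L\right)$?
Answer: $45148747$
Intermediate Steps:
$L = -9504$ ($L = 72 \left(-132\right) = -9504$)
$y = -6113$ ($y = 14072 - 20185 = -6113$)
$\left(22377 - 25268\right) \left(y + L\right) = \left(22377 - 25268\right) \left(-6113 - 9504\right) = \left(-2891\right) \left(-15617\right) = 45148747$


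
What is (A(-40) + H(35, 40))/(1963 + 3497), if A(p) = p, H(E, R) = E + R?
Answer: 1/156 ≈ 0.0064103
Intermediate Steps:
(A(-40) + H(35, 40))/(1963 + 3497) = (-40 + (35 + 40))/(1963 + 3497) = (-40 + 75)/5460 = 35*(1/5460) = 1/156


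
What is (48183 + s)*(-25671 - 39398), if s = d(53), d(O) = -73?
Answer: -3130469590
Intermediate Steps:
s = -73
(48183 + s)*(-25671 - 39398) = (48183 - 73)*(-25671 - 39398) = 48110*(-65069) = -3130469590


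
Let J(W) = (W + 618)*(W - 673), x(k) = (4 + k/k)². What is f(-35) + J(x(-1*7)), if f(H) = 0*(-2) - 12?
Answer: -416676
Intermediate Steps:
x(k) = 25 (x(k) = (4 + 1)² = 5² = 25)
f(H) = -12 (f(H) = 0 - 12 = -12)
J(W) = (-673 + W)*(618 + W) (J(W) = (618 + W)*(-673 + W) = (-673 + W)*(618 + W))
f(-35) + J(x(-1*7)) = -12 + (-415914 + 25² - 55*25) = -12 + (-415914 + 625 - 1375) = -12 - 416664 = -416676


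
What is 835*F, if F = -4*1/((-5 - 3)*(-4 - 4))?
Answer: -835/16 ≈ -52.188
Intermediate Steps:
F = -1/16 (F = -4/((-8*(-8))) = -4/64 = -4*1/64 = -1/16 ≈ -0.062500)
835*F = 835*(-1/16) = -835/16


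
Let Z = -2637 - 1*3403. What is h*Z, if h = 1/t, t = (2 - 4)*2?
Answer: 1510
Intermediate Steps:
Z = -6040 (Z = -2637 - 3403 = -6040)
t = -4 (t = -2*2 = -4)
h = -1/4 (h = 1/(-4) = -1/4 ≈ -0.25000)
h*Z = -1/4*(-6040) = 1510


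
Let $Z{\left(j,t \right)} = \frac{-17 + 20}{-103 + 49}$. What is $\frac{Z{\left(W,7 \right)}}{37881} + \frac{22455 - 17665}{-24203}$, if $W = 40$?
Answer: $- \frac{3266124023}{16503009174} \approx -0.19791$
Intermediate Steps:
$Z{\left(j,t \right)} = - \frac{1}{18}$ ($Z{\left(j,t \right)} = \frac{3}{-54} = 3 \left(- \frac{1}{54}\right) = - \frac{1}{18}$)
$\frac{Z{\left(W,7 \right)}}{37881} + \frac{22455 - 17665}{-24203} = - \frac{1}{18 \cdot 37881} + \frac{22455 - 17665}{-24203} = \left(- \frac{1}{18}\right) \frac{1}{37881} + \left(22455 - 17665\right) \left(- \frac{1}{24203}\right) = - \frac{1}{681858} + 4790 \left(- \frac{1}{24203}\right) = - \frac{1}{681858} - \frac{4790}{24203} = - \frac{3266124023}{16503009174}$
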